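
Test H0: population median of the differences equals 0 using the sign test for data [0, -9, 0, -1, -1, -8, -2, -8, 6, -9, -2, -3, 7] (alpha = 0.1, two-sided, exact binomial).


Step 1: Discard zero differences. Original n = 13; n_eff = number of nonzero differences = 11.
Nonzero differences (with sign): -9, -1, -1, -8, -2, -8, +6, -9, -2, -3, +7
Step 2: Count signs: positive = 2, negative = 9.
Step 3: Under H0: P(positive) = 0.5, so the number of positives S ~ Bin(11, 0.5).
Step 4: Two-sided exact p-value = sum of Bin(11,0.5) probabilities at or below the observed probability = 0.065430.
Step 5: alpha = 0.1. reject H0.

n_eff = 11, pos = 2, neg = 9, p = 0.065430, reject H0.


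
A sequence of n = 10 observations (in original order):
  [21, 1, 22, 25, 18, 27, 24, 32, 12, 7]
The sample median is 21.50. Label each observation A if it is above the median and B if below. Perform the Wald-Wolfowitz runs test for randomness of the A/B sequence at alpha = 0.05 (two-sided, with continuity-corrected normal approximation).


Step 1: Compute median = 21.50; label A = above, B = below.
Labels in order: BBAABAAABB  (n_A = 5, n_B = 5)
Step 2: Count runs R = 5.
Step 3: Under H0 (random ordering), E[R] = 2*n_A*n_B/(n_A+n_B) + 1 = 2*5*5/10 + 1 = 6.0000.
        Var[R] = 2*n_A*n_B*(2*n_A*n_B - n_A - n_B) / ((n_A+n_B)^2 * (n_A+n_B-1)) = 2000/900 = 2.2222.
        SD[R] = 1.4907.
Step 4: Continuity-corrected z = (R + 0.5 - E[R]) / SD[R] = (5 + 0.5 - 6.0000) / 1.4907 = -0.3354.
Step 5: Two-sided p-value via normal approximation = 2*(1 - Phi(|z|)) = 0.737316.
Step 6: alpha = 0.05. fail to reject H0.

R = 5, z = -0.3354, p = 0.737316, fail to reject H0.


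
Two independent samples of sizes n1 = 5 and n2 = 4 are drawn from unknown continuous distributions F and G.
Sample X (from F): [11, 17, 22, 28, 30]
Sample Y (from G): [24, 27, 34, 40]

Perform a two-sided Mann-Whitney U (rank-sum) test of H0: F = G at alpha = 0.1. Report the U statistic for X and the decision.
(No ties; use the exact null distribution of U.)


Step 1: Combine and sort all 9 observations; assign midranks.
sorted (value, group): (11,X), (17,X), (22,X), (24,Y), (27,Y), (28,X), (30,X), (34,Y), (40,Y)
ranks: 11->1, 17->2, 22->3, 24->4, 27->5, 28->6, 30->7, 34->8, 40->9
Step 2: Rank sum for X: R1 = 1 + 2 + 3 + 6 + 7 = 19.
Step 3: U_X = R1 - n1(n1+1)/2 = 19 - 5*6/2 = 19 - 15 = 4.
       U_Y = n1*n2 - U_X = 20 - 4 = 16.
Step 4: No ties, so the exact null distribution of U (based on enumerating the C(9,5) = 126 equally likely rank assignments) gives the two-sided p-value.
Step 5: p-value = 0.190476; compare to alpha = 0.1. fail to reject H0.

U_X = 4, p = 0.190476, fail to reject H0 at alpha = 0.1.


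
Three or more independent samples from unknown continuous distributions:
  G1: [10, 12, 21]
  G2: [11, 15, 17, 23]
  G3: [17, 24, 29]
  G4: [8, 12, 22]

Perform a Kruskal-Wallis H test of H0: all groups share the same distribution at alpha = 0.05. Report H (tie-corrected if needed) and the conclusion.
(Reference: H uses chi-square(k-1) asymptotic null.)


Step 1: Combine all N = 13 observations and assign midranks.
sorted (value, group, rank): (8,G4,1), (10,G1,2), (11,G2,3), (12,G1,4.5), (12,G4,4.5), (15,G2,6), (17,G2,7.5), (17,G3,7.5), (21,G1,9), (22,G4,10), (23,G2,11), (24,G3,12), (29,G3,13)
Step 2: Sum ranks within each group.
R_1 = 15.5 (n_1 = 3)
R_2 = 27.5 (n_2 = 4)
R_3 = 32.5 (n_3 = 3)
R_4 = 15.5 (n_4 = 3)
Step 3: H = 12/(N(N+1)) * sum(R_i^2/n_i) - 3(N+1)
     = 12/(13*14) * (15.5^2/3 + 27.5^2/4 + 32.5^2/3 + 15.5^2/3) - 3*14
     = 0.065934 * 701.312 - 42
     = 4.240385.
Step 4: Ties present; correction factor C = 1 - 12/(13^3 - 13) = 0.994505. Corrected H = 4.240385 / 0.994505 = 4.263812.
Step 5: Under H0, H ~ chi^2(3); p-value = 0.234350.
Step 6: alpha = 0.05. fail to reject H0.

H = 4.2638, df = 3, p = 0.234350, fail to reject H0.


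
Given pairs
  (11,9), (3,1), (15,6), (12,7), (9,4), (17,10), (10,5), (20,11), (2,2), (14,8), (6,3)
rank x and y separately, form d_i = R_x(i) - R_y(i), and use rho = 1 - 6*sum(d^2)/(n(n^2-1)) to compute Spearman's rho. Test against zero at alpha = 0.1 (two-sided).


Step 1: Rank x and y separately (midranks; no ties here).
rank(x): 11->6, 3->2, 15->9, 12->7, 9->4, 17->10, 10->5, 20->11, 2->1, 14->8, 6->3
rank(y): 9->9, 1->1, 6->6, 7->7, 4->4, 10->10, 5->5, 11->11, 2->2, 8->8, 3->3
Step 2: d_i = R_x(i) - R_y(i); compute d_i^2.
  (6-9)^2=9, (2-1)^2=1, (9-6)^2=9, (7-7)^2=0, (4-4)^2=0, (10-10)^2=0, (5-5)^2=0, (11-11)^2=0, (1-2)^2=1, (8-8)^2=0, (3-3)^2=0
sum(d^2) = 20.
Step 3: rho = 1 - 6*20 / (11*(11^2 - 1)) = 1 - 120/1320 = 0.909091.
Step 4: Under H0, t = rho * sqrt((n-2)/(1-rho^2)) = 6.5465 ~ t(9).
Step 5: Two-sided p-value from the t-distribution with 9 df = 0.000106.
Step 6: alpha = 0.1. reject H0.

rho = 0.9091, p = 0.000106, reject H0 at alpha = 0.1.


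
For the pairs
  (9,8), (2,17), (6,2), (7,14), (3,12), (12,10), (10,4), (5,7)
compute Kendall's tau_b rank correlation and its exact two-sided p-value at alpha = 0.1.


Step 1: Enumerate the 28 unordered pairs (i,j) with i<j and classify each by sign(x_j-x_i) * sign(y_j-y_i).
  (1,2):dx=-7,dy=+9->D; (1,3):dx=-3,dy=-6->C; (1,4):dx=-2,dy=+6->D; (1,5):dx=-6,dy=+4->D
  (1,6):dx=+3,dy=+2->C; (1,7):dx=+1,dy=-4->D; (1,8):dx=-4,dy=-1->C; (2,3):dx=+4,dy=-15->D
  (2,4):dx=+5,dy=-3->D; (2,5):dx=+1,dy=-5->D; (2,6):dx=+10,dy=-7->D; (2,7):dx=+8,dy=-13->D
  (2,8):dx=+3,dy=-10->D; (3,4):dx=+1,dy=+12->C; (3,5):dx=-3,dy=+10->D; (3,6):dx=+6,dy=+8->C
  (3,7):dx=+4,dy=+2->C; (3,8):dx=-1,dy=+5->D; (4,5):dx=-4,dy=-2->C; (4,6):dx=+5,dy=-4->D
  (4,7):dx=+3,dy=-10->D; (4,8):dx=-2,dy=-7->C; (5,6):dx=+9,dy=-2->D; (5,7):dx=+7,dy=-8->D
  (5,8):dx=+2,dy=-5->D; (6,7):dx=-2,dy=-6->C; (6,8):dx=-7,dy=-3->C; (7,8):dx=-5,dy=+3->D
Step 2: C = 10, D = 18, total pairs = 28.
Step 3: tau = (C - D)/(n(n-1)/2) = (10 - 18)/28 = -0.285714.
Step 4: Exact two-sided p-value (enumerate n! = 40320 permutations of y under H0): p = 0.398760.
Step 5: alpha = 0.1. fail to reject H0.

tau_b = -0.2857 (C=10, D=18), p = 0.398760, fail to reject H0.


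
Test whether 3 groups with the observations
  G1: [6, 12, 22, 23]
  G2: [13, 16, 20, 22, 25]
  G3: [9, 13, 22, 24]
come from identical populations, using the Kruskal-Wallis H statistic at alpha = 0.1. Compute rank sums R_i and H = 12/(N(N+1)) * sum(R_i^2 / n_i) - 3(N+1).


Step 1: Combine all N = 13 observations and assign midranks.
sorted (value, group, rank): (6,G1,1), (9,G3,2), (12,G1,3), (13,G2,4.5), (13,G3,4.5), (16,G2,6), (20,G2,7), (22,G1,9), (22,G2,9), (22,G3,9), (23,G1,11), (24,G3,12), (25,G2,13)
Step 2: Sum ranks within each group.
R_1 = 24 (n_1 = 4)
R_2 = 39.5 (n_2 = 5)
R_3 = 27.5 (n_3 = 4)
Step 3: H = 12/(N(N+1)) * sum(R_i^2/n_i) - 3(N+1)
     = 12/(13*14) * (24^2/4 + 39.5^2/5 + 27.5^2/4) - 3*14
     = 0.065934 * 645.112 - 42
     = 0.534890.
Step 4: Ties present; correction factor C = 1 - 30/(13^3 - 13) = 0.986264. Corrected H = 0.534890 / 0.986264 = 0.542340.
Step 5: Under H0, H ~ chi^2(2); p-value = 0.762487.
Step 6: alpha = 0.1. fail to reject H0.

H = 0.5423, df = 2, p = 0.762487, fail to reject H0.


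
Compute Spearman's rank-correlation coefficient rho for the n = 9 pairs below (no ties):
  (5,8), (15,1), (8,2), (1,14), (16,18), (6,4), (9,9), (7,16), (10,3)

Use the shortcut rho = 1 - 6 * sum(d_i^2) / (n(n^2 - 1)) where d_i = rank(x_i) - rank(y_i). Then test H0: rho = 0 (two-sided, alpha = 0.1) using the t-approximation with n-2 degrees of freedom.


Step 1: Rank x and y separately (midranks; no ties here).
rank(x): 5->2, 15->8, 8->5, 1->1, 16->9, 6->3, 9->6, 7->4, 10->7
rank(y): 8->5, 1->1, 2->2, 14->7, 18->9, 4->4, 9->6, 16->8, 3->3
Step 2: d_i = R_x(i) - R_y(i); compute d_i^2.
  (2-5)^2=9, (8-1)^2=49, (5-2)^2=9, (1-7)^2=36, (9-9)^2=0, (3-4)^2=1, (6-6)^2=0, (4-8)^2=16, (7-3)^2=16
sum(d^2) = 136.
Step 3: rho = 1 - 6*136 / (9*(9^2 - 1)) = 1 - 816/720 = -0.133333.
Step 4: Under H0, t = rho * sqrt((n-2)/(1-rho^2)) = -0.3559 ~ t(7).
Step 5: Two-sided p-value from the t-distribution with 7 df = 0.732368.
Step 6: alpha = 0.1. fail to reject H0.

rho = -0.1333, p = 0.732368, fail to reject H0 at alpha = 0.1.


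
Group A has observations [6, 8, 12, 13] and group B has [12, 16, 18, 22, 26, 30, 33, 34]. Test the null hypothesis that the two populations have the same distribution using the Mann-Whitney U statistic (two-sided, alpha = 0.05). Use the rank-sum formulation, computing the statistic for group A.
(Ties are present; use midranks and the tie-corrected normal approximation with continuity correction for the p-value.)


Step 1: Combine and sort all 12 observations; assign midranks.
sorted (value, group): (6,X), (8,X), (12,X), (12,Y), (13,X), (16,Y), (18,Y), (22,Y), (26,Y), (30,Y), (33,Y), (34,Y)
ranks: 6->1, 8->2, 12->3.5, 12->3.5, 13->5, 16->6, 18->7, 22->8, 26->9, 30->10, 33->11, 34->12
Step 2: Rank sum for X: R1 = 1 + 2 + 3.5 + 5 = 11.5.
Step 3: U_X = R1 - n1(n1+1)/2 = 11.5 - 4*5/2 = 11.5 - 10 = 1.5.
       U_Y = n1*n2 - U_X = 32 - 1.5 = 30.5.
Step 4: Ties are present, so use the tie-corrected normal approximation (with continuity correction) for the p-value.
Step 5: p-value = 0.017221; compare to alpha = 0.05. reject H0.

U_X = 1.5, p = 0.017221, reject H0 at alpha = 0.05.


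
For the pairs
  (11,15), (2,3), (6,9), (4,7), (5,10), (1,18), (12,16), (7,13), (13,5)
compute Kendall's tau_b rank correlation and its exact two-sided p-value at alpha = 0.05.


Step 1: Enumerate the 36 unordered pairs (i,j) with i<j and classify each by sign(x_j-x_i) * sign(y_j-y_i).
  (1,2):dx=-9,dy=-12->C; (1,3):dx=-5,dy=-6->C; (1,4):dx=-7,dy=-8->C; (1,5):dx=-6,dy=-5->C
  (1,6):dx=-10,dy=+3->D; (1,7):dx=+1,dy=+1->C; (1,8):dx=-4,dy=-2->C; (1,9):dx=+2,dy=-10->D
  (2,3):dx=+4,dy=+6->C; (2,4):dx=+2,dy=+4->C; (2,5):dx=+3,dy=+7->C; (2,6):dx=-1,dy=+15->D
  (2,7):dx=+10,dy=+13->C; (2,8):dx=+5,dy=+10->C; (2,9):dx=+11,dy=+2->C; (3,4):dx=-2,dy=-2->C
  (3,5):dx=-1,dy=+1->D; (3,6):dx=-5,dy=+9->D; (3,7):dx=+6,dy=+7->C; (3,8):dx=+1,dy=+4->C
  (3,9):dx=+7,dy=-4->D; (4,5):dx=+1,dy=+3->C; (4,6):dx=-3,dy=+11->D; (4,7):dx=+8,dy=+9->C
  (4,8):dx=+3,dy=+6->C; (4,9):dx=+9,dy=-2->D; (5,6):dx=-4,dy=+8->D; (5,7):dx=+7,dy=+6->C
  (5,8):dx=+2,dy=+3->C; (5,9):dx=+8,dy=-5->D; (6,7):dx=+11,dy=-2->D; (6,8):dx=+6,dy=-5->D
  (6,9):dx=+12,dy=-13->D; (7,8):dx=-5,dy=-3->C; (7,9):dx=+1,dy=-11->D; (8,9):dx=+6,dy=-8->D
Step 2: C = 21, D = 15, total pairs = 36.
Step 3: tau = (C - D)/(n(n-1)/2) = (21 - 15)/36 = 0.166667.
Step 4: Exact two-sided p-value (enumerate n! = 362880 permutations of y under H0): p = 0.612202.
Step 5: alpha = 0.05. fail to reject H0.

tau_b = 0.1667 (C=21, D=15), p = 0.612202, fail to reject H0.


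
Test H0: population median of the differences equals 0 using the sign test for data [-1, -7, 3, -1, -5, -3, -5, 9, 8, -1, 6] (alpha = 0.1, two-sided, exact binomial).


Step 1: Discard zero differences. Original n = 11; n_eff = number of nonzero differences = 11.
Nonzero differences (with sign): -1, -7, +3, -1, -5, -3, -5, +9, +8, -1, +6
Step 2: Count signs: positive = 4, negative = 7.
Step 3: Under H0: P(positive) = 0.5, so the number of positives S ~ Bin(11, 0.5).
Step 4: Two-sided exact p-value = sum of Bin(11,0.5) probabilities at or below the observed probability = 0.548828.
Step 5: alpha = 0.1. fail to reject H0.

n_eff = 11, pos = 4, neg = 7, p = 0.548828, fail to reject H0.


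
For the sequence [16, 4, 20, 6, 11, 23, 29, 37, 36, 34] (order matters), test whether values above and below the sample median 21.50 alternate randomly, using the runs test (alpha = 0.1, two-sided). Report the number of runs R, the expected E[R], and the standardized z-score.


Step 1: Compute median = 21.50; label A = above, B = below.
Labels in order: BBBBBAAAAA  (n_A = 5, n_B = 5)
Step 2: Count runs R = 2.
Step 3: Under H0 (random ordering), E[R] = 2*n_A*n_B/(n_A+n_B) + 1 = 2*5*5/10 + 1 = 6.0000.
        Var[R] = 2*n_A*n_B*(2*n_A*n_B - n_A - n_B) / ((n_A+n_B)^2 * (n_A+n_B-1)) = 2000/900 = 2.2222.
        SD[R] = 1.4907.
Step 4: Continuity-corrected z = (R + 0.5 - E[R]) / SD[R] = (2 + 0.5 - 6.0000) / 1.4907 = -2.3479.
Step 5: Two-sided p-value via normal approximation = 2*(1 - Phi(|z|)) = 0.018881.
Step 6: alpha = 0.1. reject H0.

R = 2, z = -2.3479, p = 0.018881, reject H0.


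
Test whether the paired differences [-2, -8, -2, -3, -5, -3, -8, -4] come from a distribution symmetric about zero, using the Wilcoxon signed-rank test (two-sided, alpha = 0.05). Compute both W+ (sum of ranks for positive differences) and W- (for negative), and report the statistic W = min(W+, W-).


Step 1: Drop any zero differences (none here) and take |d_i|.
|d| = [2, 8, 2, 3, 5, 3, 8, 4]
Step 2: Midrank |d_i| (ties get averaged ranks).
ranks: |2|->1.5, |8|->7.5, |2|->1.5, |3|->3.5, |5|->6, |3|->3.5, |8|->7.5, |4|->5
Step 3: Attach original signs; sum ranks with positive sign and with negative sign.
W+ = 0 = 0
W- = 1.5 + 7.5 + 1.5 + 3.5 + 6 + 3.5 + 7.5 + 5 = 36
(Check: W+ + W- = 36 should equal n(n+1)/2 = 36.)
Step 4: Test statistic W = min(W+, W-) = 0.
Step 5: Ties in |d|, so use the tie-corrected normal approximation.
        E[W] = n(n+1)/4 = 8*9/4 = 18.
        Tie groups: |d|=2 (t=2), |d|=3 (t=2), |d|=8 (t=2); sum(t^3 - t) = 18.
        Var[W] = n(n+1)(2n+1)/24 - sum(t^3-t)/48 = 1224/24 - 18/48 = 50.625.
        z = (W - E[W]) / sqrt(Var[W]) = (0 - 18) / 7.1151 = -2.5298.
        Two-sided p = 2*Phi(z) = 0.011412.
Step 6: alpha = 0.05. reject H0.

W+ = 0, W- = 36, W = min = 0, p = 0.011412, reject H0.


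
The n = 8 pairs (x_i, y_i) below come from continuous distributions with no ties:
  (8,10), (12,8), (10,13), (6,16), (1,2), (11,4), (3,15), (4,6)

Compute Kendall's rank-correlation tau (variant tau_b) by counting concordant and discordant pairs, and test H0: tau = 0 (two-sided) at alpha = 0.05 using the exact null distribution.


Step 1: Enumerate the 28 unordered pairs (i,j) with i<j and classify each by sign(x_j-x_i) * sign(y_j-y_i).
  (1,2):dx=+4,dy=-2->D; (1,3):dx=+2,dy=+3->C; (1,4):dx=-2,dy=+6->D; (1,5):dx=-7,dy=-8->C
  (1,6):dx=+3,dy=-6->D; (1,7):dx=-5,dy=+5->D; (1,8):dx=-4,dy=-4->C; (2,3):dx=-2,dy=+5->D
  (2,4):dx=-6,dy=+8->D; (2,5):dx=-11,dy=-6->C; (2,6):dx=-1,dy=-4->C; (2,7):dx=-9,dy=+7->D
  (2,8):dx=-8,dy=-2->C; (3,4):dx=-4,dy=+3->D; (3,5):dx=-9,dy=-11->C; (3,6):dx=+1,dy=-9->D
  (3,7):dx=-7,dy=+2->D; (3,8):dx=-6,dy=-7->C; (4,5):dx=-5,dy=-14->C; (4,6):dx=+5,dy=-12->D
  (4,7):dx=-3,dy=-1->C; (4,8):dx=-2,dy=-10->C; (5,6):dx=+10,dy=+2->C; (5,7):dx=+2,dy=+13->C
  (5,8):dx=+3,dy=+4->C; (6,7):dx=-8,dy=+11->D; (6,8):dx=-7,dy=+2->D; (7,8):dx=+1,dy=-9->D
Step 2: C = 14, D = 14, total pairs = 28.
Step 3: tau = (C - D)/(n(n-1)/2) = (14 - 14)/28 = 0.000000.
Step 4: Exact two-sided p-value (enumerate n! = 40320 permutations of y under H0): p = 1.000000.
Step 5: alpha = 0.05. fail to reject H0.

tau_b = 0.0000 (C=14, D=14), p = 1.000000, fail to reject H0.


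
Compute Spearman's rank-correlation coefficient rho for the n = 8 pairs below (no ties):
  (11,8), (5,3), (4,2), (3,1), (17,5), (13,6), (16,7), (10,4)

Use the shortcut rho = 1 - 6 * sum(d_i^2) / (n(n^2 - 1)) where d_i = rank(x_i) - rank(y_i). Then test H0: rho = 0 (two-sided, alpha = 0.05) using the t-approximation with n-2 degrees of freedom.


Step 1: Rank x and y separately (midranks; no ties here).
rank(x): 11->5, 5->3, 4->2, 3->1, 17->8, 13->6, 16->7, 10->4
rank(y): 8->8, 3->3, 2->2, 1->1, 5->5, 6->6, 7->7, 4->4
Step 2: d_i = R_x(i) - R_y(i); compute d_i^2.
  (5-8)^2=9, (3-3)^2=0, (2-2)^2=0, (1-1)^2=0, (8-5)^2=9, (6-6)^2=0, (7-7)^2=0, (4-4)^2=0
sum(d^2) = 18.
Step 3: rho = 1 - 6*18 / (8*(8^2 - 1)) = 1 - 108/504 = 0.785714.
Step 4: Under H0, t = rho * sqrt((n-2)/(1-rho^2)) = 3.1113 ~ t(6).
Step 5: Two-sided p-value from the t-distribution with 6 df = 0.020815.
Step 6: alpha = 0.05. reject H0.

rho = 0.7857, p = 0.020815, reject H0 at alpha = 0.05.


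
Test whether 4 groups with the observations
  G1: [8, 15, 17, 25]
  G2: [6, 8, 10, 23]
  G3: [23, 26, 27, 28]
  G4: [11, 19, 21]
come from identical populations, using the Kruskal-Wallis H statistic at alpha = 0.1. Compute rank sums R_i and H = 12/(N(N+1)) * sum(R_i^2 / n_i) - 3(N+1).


Step 1: Combine all N = 15 observations and assign midranks.
sorted (value, group, rank): (6,G2,1), (8,G1,2.5), (8,G2,2.5), (10,G2,4), (11,G4,5), (15,G1,6), (17,G1,7), (19,G4,8), (21,G4,9), (23,G2,10.5), (23,G3,10.5), (25,G1,12), (26,G3,13), (27,G3,14), (28,G3,15)
Step 2: Sum ranks within each group.
R_1 = 27.5 (n_1 = 4)
R_2 = 18 (n_2 = 4)
R_3 = 52.5 (n_3 = 4)
R_4 = 22 (n_4 = 3)
Step 3: H = 12/(N(N+1)) * sum(R_i^2/n_i) - 3(N+1)
     = 12/(15*16) * (27.5^2/4 + 18^2/4 + 52.5^2/4 + 22^2/3) - 3*16
     = 0.050000 * 1120.46 - 48
     = 8.022917.
Step 4: Ties present; correction factor C = 1 - 12/(15^3 - 15) = 0.996429. Corrected H = 8.022917 / 0.996429 = 8.051673.
Step 5: Under H0, H ~ chi^2(3); p-value = 0.044956.
Step 6: alpha = 0.1. reject H0.

H = 8.0517, df = 3, p = 0.044956, reject H0.


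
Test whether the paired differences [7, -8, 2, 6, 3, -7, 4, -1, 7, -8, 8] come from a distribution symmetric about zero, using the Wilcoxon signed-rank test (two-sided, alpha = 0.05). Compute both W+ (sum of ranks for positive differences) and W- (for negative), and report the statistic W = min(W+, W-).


Step 1: Drop any zero differences (none here) and take |d_i|.
|d| = [7, 8, 2, 6, 3, 7, 4, 1, 7, 8, 8]
Step 2: Midrank |d_i| (ties get averaged ranks).
ranks: |7|->7, |8|->10, |2|->2, |6|->5, |3|->3, |7|->7, |4|->4, |1|->1, |7|->7, |8|->10, |8|->10
Step 3: Attach original signs; sum ranks with positive sign and with negative sign.
W+ = 7 + 2 + 5 + 3 + 4 + 7 + 10 = 38
W- = 10 + 7 + 1 + 10 = 28
(Check: W+ + W- = 66 should equal n(n+1)/2 = 66.)
Step 4: Test statistic W = min(W+, W-) = 28.
Step 5: Ties in |d|, so use the tie-corrected normal approximation.
        E[W] = n(n+1)/4 = 11*12/4 = 33.
        Tie groups: |d|=7 (t=3), |d|=8 (t=3); sum(t^3 - t) = 48.
        Var[W] = n(n+1)(2n+1)/24 - sum(t^3-t)/48 = 3036/24 - 48/48 = 125.5.
        z = (W - E[W]) / sqrt(Var[W]) = (28 - 33) / 11.2027 = -0.4463.
        Two-sided p = 2*Phi(z) = 0.655365.
Step 6: alpha = 0.05. fail to reject H0.

W+ = 38, W- = 28, W = min = 28, p = 0.655365, fail to reject H0.


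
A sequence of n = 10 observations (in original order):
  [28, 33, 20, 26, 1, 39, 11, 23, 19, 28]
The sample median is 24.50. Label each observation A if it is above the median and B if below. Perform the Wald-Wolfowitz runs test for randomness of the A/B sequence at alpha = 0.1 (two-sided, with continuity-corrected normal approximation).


Step 1: Compute median = 24.50; label A = above, B = below.
Labels in order: AABABABBBA  (n_A = 5, n_B = 5)
Step 2: Count runs R = 7.
Step 3: Under H0 (random ordering), E[R] = 2*n_A*n_B/(n_A+n_B) + 1 = 2*5*5/10 + 1 = 6.0000.
        Var[R] = 2*n_A*n_B*(2*n_A*n_B - n_A - n_B) / ((n_A+n_B)^2 * (n_A+n_B-1)) = 2000/900 = 2.2222.
        SD[R] = 1.4907.
Step 4: Continuity-corrected z = (R - 0.5 - E[R]) / SD[R] = (7 - 0.5 - 6.0000) / 1.4907 = 0.3354.
Step 5: Two-sided p-value via normal approximation = 2*(1 - Phi(|z|)) = 0.737316.
Step 6: alpha = 0.1. fail to reject H0.

R = 7, z = 0.3354, p = 0.737316, fail to reject H0.


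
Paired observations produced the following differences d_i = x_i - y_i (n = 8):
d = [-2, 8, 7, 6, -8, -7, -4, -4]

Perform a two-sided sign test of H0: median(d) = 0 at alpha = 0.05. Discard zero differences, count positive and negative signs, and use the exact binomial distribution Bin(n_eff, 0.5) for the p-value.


Step 1: Discard zero differences. Original n = 8; n_eff = number of nonzero differences = 8.
Nonzero differences (with sign): -2, +8, +7, +6, -8, -7, -4, -4
Step 2: Count signs: positive = 3, negative = 5.
Step 3: Under H0: P(positive) = 0.5, so the number of positives S ~ Bin(8, 0.5).
Step 4: Two-sided exact p-value = sum of Bin(8,0.5) probabilities at or below the observed probability = 0.726562.
Step 5: alpha = 0.05. fail to reject H0.

n_eff = 8, pos = 3, neg = 5, p = 0.726562, fail to reject H0.


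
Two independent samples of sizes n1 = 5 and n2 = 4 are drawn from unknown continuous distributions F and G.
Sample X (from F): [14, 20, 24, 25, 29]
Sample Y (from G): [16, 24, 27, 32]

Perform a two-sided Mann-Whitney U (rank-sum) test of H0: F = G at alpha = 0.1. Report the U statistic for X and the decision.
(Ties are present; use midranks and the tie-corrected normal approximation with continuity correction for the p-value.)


Step 1: Combine and sort all 9 observations; assign midranks.
sorted (value, group): (14,X), (16,Y), (20,X), (24,X), (24,Y), (25,X), (27,Y), (29,X), (32,Y)
ranks: 14->1, 16->2, 20->3, 24->4.5, 24->4.5, 25->6, 27->7, 29->8, 32->9
Step 2: Rank sum for X: R1 = 1 + 3 + 4.5 + 6 + 8 = 22.5.
Step 3: U_X = R1 - n1(n1+1)/2 = 22.5 - 5*6/2 = 22.5 - 15 = 7.5.
       U_Y = n1*n2 - U_X = 20 - 7.5 = 12.5.
Step 4: Ties are present, so use the tie-corrected normal approximation (with continuity correction) for the p-value.
Step 5: p-value = 0.622753; compare to alpha = 0.1. fail to reject H0.

U_X = 7.5, p = 0.622753, fail to reject H0 at alpha = 0.1.


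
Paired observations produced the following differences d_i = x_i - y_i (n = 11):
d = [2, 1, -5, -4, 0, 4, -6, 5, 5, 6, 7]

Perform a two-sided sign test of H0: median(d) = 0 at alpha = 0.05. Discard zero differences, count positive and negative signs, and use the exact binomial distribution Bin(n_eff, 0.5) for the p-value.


Step 1: Discard zero differences. Original n = 11; n_eff = number of nonzero differences = 10.
Nonzero differences (with sign): +2, +1, -5, -4, +4, -6, +5, +5, +6, +7
Step 2: Count signs: positive = 7, negative = 3.
Step 3: Under H0: P(positive) = 0.5, so the number of positives S ~ Bin(10, 0.5).
Step 4: Two-sided exact p-value = sum of Bin(10,0.5) probabilities at or below the observed probability = 0.343750.
Step 5: alpha = 0.05. fail to reject H0.

n_eff = 10, pos = 7, neg = 3, p = 0.343750, fail to reject H0.


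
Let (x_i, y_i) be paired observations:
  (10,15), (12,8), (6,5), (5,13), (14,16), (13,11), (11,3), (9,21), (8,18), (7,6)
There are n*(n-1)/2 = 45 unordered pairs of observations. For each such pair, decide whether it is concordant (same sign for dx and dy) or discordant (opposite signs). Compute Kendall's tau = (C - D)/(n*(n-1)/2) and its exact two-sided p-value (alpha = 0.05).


Step 1: Enumerate the 45 unordered pairs (i,j) with i<j and classify each by sign(x_j-x_i) * sign(y_j-y_i).
  (1,2):dx=+2,dy=-7->D; (1,3):dx=-4,dy=-10->C; (1,4):dx=-5,dy=-2->C; (1,5):dx=+4,dy=+1->C
  (1,6):dx=+3,dy=-4->D; (1,7):dx=+1,dy=-12->D; (1,8):dx=-1,dy=+6->D; (1,9):dx=-2,dy=+3->D
  (1,10):dx=-3,dy=-9->C; (2,3):dx=-6,dy=-3->C; (2,4):dx=-7,dy=+5->D; (2,5):dx=+2,dy=+8->C
  (2,6):dx=+1,dy=+3->C; (2,7):dx=-1,dy=-5->C; (2,8):dx=-3,dy=+13->D; (2,9):dx=-4,dy=+10->D
  (2,10):dx=-5,dy=-2->C; (3,4):dx=-1,dy=+8->D; (3,5):dx=+8,dy=+11->C; (3,6):dx=+7,dy=+6->C
  (3,7):dx=+5,dy=-2->D; (3,8):dx=+3,dy=+16->C; (3,9):dx=+2,dy=+13->C; (3,10):dx=+1,dy=+1->C
  (4,5):dx=+9,dy=+3->C; (4,6):dx=+8,dy=-2->D; (4,7):dx=+6,dy=-10->D; (4,8):dx=+4,dy=+8->C
  (4,9):dx=+3,dy=+5->C; (4,10):dx=+2,dy=-7->D; (5,6):dx=-1,dy=-5->C; (5,7):dx=-3,dy=-13->C
  (5,8):dx=-5,dy=+5->D; (5,9):dx=-6,dy=+2->D; (5,10):dx=-7,dy=-10->C; (6,7):dx=-2,dy=-8->C
  (6,8):dx=-4,dy=+10->D; (6,9):dx=-5,dy=+7->D; (6,10):dx=-6,dy=-5->C; (7,8):dx=-2,dy=+18->D
  (7,9):dx=-3,dy=+15->D; (7,10):dx=-4,dy=+3->D; (8,9):dx=-1,dy=-3->C; (8,10):dx=-2,dy=-15->C
  (9,10):dx=-1,dy=-12->C
Step 2: C = 25, D = 20, total pairs = 45.
Step 3: tau = (C - D)/(n(n-1)/2) = (25 - 20)/45 = 0.111111.
Step 4: Exact two-sided p-value (enumerate n! = 3628800 permutations of y under H0): p = 0.727490.
Step 5: alpha = 0.05. fail to reject H0.

tau_b = 0.1111 (C=25, D=20), p = 0.727490, fail to reject H0.


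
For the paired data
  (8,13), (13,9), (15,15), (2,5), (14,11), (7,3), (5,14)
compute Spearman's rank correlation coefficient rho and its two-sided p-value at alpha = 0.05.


Step 1: Rank x and y separately (midranks; no ties here).
rank(x): 8->4, 13->5, 15->7, 2->1, 14->6, 7->3, 5->2
rank(y): 13->5, 9->3, 15->7, 5->2, 11->4, 3->1, 14->6
Step 2: d_i = R_x(i) - R_y(i); compute d_i^2.
  (4-5)^2=1, (5-3)^2=4, (7-7)^2=0, (1-2)^2=1, (6-4)^2=4, (3-1)^2=4, (2-6)^2=16
sum(d^2) = 30.
Step 3: rho = 1 - 6*30 / (7*(7^2 - 1)) = 1 - 180/336 = 0.464286.
Step 4: Under H0, t = rho * sqrt((n-2)/(1-rho^2)) = 1.1722 ~ t(5).
Step 5: Two-sided p-value from the t-distribution with 5 df = 0.293934.
Step 6: alpha = 0.05. fail to reject H0.

rho = 0.4643, p = 0.293934, fail to reject H0 at alpha = 0.05.


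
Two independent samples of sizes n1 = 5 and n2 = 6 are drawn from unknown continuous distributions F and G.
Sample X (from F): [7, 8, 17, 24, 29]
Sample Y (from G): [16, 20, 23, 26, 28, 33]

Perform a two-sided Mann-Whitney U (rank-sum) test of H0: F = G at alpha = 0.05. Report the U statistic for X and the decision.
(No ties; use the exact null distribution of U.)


Step 1: Combine and sort all 11 observations; assign midranks.
sorted (value, group): (7,X), (8,X), (16,Y), (17,X), (20,Y), (23,Y), (24,X), (26,Y), (28,Y), (29,X), (33,Y)
ranks: 7->1, 8->2, 16->3, 17->4, 20->5, 23->6, 24->7, 26->8, 28->9, 29->10, 33->11
Step 2: Rank sum for X: R1 = 1 + 2 + 4 + 7 + 10 = 24.
Step 3: U_X = R1 - n1(n1+1)/2 = 24 - 5*6/2 = 24 - 15 = 9.
       U_Y = n1*n2 - U_X = 30 - 9 = 21.
Step 4: No ties, so the exact null distribution of U (based on enumerating the C(11,5) = 462 equally likely rank assignments) gives the two-sided p-value.
Step 5: p-value = 0.329004; compare to alpha = 0.05. fail to reject H0.

U_X = 9, p = 0.329004, fail to reject H0 at alpha = 0.05.


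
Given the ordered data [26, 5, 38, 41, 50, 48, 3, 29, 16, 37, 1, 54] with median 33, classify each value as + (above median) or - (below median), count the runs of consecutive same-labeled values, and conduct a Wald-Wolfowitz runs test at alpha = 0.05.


Step 1: Compute median = 33; label A = above, B = below.
Labels in order: BBAAAABBBABA  (n_A = 6, n_B = 6)
Step 2: Count runs R = 6.
Step 3: Under H0 (random ordering), E[R] = 2*n_A*n_B/(n_A+n_B) + 1 = 2*6*6/12 + 1 = 7.0000.
        Var[R] = 2*n_A*n_B*(2*n_A*n_B - n_A - n_B) / ((n_A+n_B)^2 * (n_A+n_B-1)) = 4320/1584 = 2.7273.
        SD[R] = 1.6514.
Step 4: Continuity-corrected z = (R + 0.5 - E[R]) / SD[R] = (6 + 0.5 - 7.0000) / 1.6514 = -0.3028.
Step 5: Two-sided p-value via normal approximation = 2*(1 - Phi(|z|)) = 0.762069.
Step 6: alpha = 0.05. fail to reject H0.

R = 6, z = -0.3028, p = 0.762069, fail to reject H0.


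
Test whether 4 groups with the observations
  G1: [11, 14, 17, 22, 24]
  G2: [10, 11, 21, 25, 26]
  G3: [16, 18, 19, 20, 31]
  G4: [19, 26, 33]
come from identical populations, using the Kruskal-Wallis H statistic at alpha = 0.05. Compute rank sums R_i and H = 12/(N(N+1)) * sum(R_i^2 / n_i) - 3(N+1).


Step 1: Combine all N = 18 observations and assign midranks.
sorted (value, group, rank): (10,G2,1), (11,G1,2.5), (11,G2,2.5), (14,G1,4), (16,G3,5), (17,G1,6), (18,G3,7), (19,G3,8.5), (19,G4,8.5), (20,G3,10), (21,G2,11), (22,G1,12), (24,G1,13), (25,G2,14), (26,G2,15.5), (26,G4,15.5), (31,G3,17), (33,G4,18)
Step 2: Sum ranks within each group.
R_1 = 37.5 (n_1 = 5)
R_2 = 44 (n_2 = 5)
R_3 = 47.5 (n_3 = 5)
R_4 = 42 (n_4 = 3)
Step 3: H = 12/(N(N+1)) * sum(R_i^2/n_i) - 3(N+1)
     = 12/(18*19) * (37.5^2/5 + 44^2/5 + 47.5^2/5 + 42^2/3) - 3*19
     = 0.035088 * 1707.7 - 57
     = 2.919298.
Step 4: Ties present; correction factor C = 1 - 18/(18^3 - 18) = 0.996904. Corrected H = 2.919298 / 0.996904 = 2.928364.
Step 5: Under H0, H ~ chi^2(3); p-value = 0.402802.
Step 6: alpha = 0.05. fail to reject H0.

H = 2.9284, df = 3, p = 0.402802, fail to reject H0.


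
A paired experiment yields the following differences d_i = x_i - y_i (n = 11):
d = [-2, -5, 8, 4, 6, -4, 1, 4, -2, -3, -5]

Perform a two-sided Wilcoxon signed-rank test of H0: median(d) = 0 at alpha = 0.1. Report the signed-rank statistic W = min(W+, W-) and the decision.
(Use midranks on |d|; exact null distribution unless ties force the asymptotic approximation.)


Step 1: Drop any zero differences (none here) and take |d_i|.
|d| = [2, 5, 8, 4, 6, 4, 1, 4, 2, 3, 5]
Step 2: Midrank |d_i| (ties get averaged ranks).
ranks: |2|->2.5, |5|->8.5, |8|->11, |4|->6, |6|->10, |4|->6, |1|->1, |4|->6, |2|->2.5, |3|->4, |5|->8.5
Step 3: Attach original signs; sum ranks with positive sign and with negative sign.
W+ = 11 + 6 + 10 + 1 + 6 = 34
W- = 2.5 + 8.5 + 6 + 2.5 + 4 + 8.5 = 32
(Check: W+ + W- = 66 should equal n(n+1)/2 = 66.)
Step 4: Test statistic W = min(W+, W-) = 32.
Step 5: Ties in |d|, so use the tie-corrected normal approximation.
        E[W] = n(n+1)/4 = 11*12/4 = 33.
        Tie groups: |d|=2 (t=2), |d|=4 (t=3), |d|=5 (t=2); sum(t^3 - t) = 36.
        Var[W] = n(n+1)(2n+1)/24 - sum(t^3-t)/48 = 3036/24 - 36/48 = 125.75.
        z = (W - E[W]) / sqrt(Var[W]) = (32 - 33) / 11.2138 = -0.0892.
        Two-sided p = 2*Phi(z) = 0.928942.
Step 6: alpha = 0.1. fail to reject H0.

W+ = 34, W- = 32, W = min = 32, p = 0.928942, fail to reject H0.


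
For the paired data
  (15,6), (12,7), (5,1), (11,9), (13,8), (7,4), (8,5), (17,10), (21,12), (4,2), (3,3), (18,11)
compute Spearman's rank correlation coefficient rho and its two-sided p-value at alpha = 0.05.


Step 1: Rank x and y separately (midranks; no ties here).
rank(x): 15->9, 12->7, 5->3, 11->6, 13->8, 7->4, 8->5, 17->10, 21->12, 4->2, 3->1, 18->11
rank(y): 6->6, 7->7, 1->1, 9->9, 8->8, 4->4, 5->5, 10->10, 12->12, 2->2, 3->3, 11->11
Step 2: d_i = R_x(i) - R_y(i); compute d_i^2.
  (9-6)^2=9, (7-7)^2=0, (3-1)^2=4, (6-9)^2=9, (8-8)^2=0, (4-4)^2=0, (5-5)^2=0, (10-10)^2=0, (12-12)^2=0, (2-2)^2=0, (1-3)^2=4, (11-11)^2=0
sum(d^2) = 26.
Step 3: rho = 1 - 6*26 / (12*(12^2 - 1)) = 1 - 156/1716 = 0.909091.
Step 4: Under H0, t = rho * sqrt((n-2)/(1-rho^2)) = 6.9007 ~ t(10).
Step 5: Two-sided p-value from the t-distribution with 10 df = 0.000042.
Step 6: alpha = 0.05. reject H0.

rho = 0.9091, p = 0.000042, reject H0 at alpha = 0.05.


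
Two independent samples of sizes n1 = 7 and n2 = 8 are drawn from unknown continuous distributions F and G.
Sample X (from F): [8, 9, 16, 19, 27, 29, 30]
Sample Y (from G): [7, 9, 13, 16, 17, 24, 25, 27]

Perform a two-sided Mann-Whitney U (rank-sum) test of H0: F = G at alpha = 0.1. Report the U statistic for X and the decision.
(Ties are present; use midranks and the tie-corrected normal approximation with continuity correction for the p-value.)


Step 1: Combine and sort all 15 observations; assign midranks.
sorted (value, group): (7,Y), (8,X), (9,X), (9,Y), (13,Y), (16,X), (16,Y), (17,Y), (19,X), (24,Y), (25,Y), (27,X), (27,Y), (29,X), (30,X)
ranks: 7->1, 8->2, 9->3.5, 9->3.5, 13->5, 16->6.5, 16->6.5, 17->8, 19->9, 24->10, 25->11, 27->12.5, 27->12.5, 29->14, 30->15
Step 2: Rank sum for X: R1 = 2 + 3.5 + 6.5 + 9 + 12.5 + 14 + 15 = 62.5.
Step 3: U_X = R1 - n1(n1+1)/2 = 62.5 - 7*8/2 = 62.5 - 28 = 34.5.
       U_Y = n1*n2 - U_X = 56 - 34.5 = 21.5.
Step 4: Ties are present, so use the tie-corrected normal approximation (with continuity correction) for the p-value.
Step 5: p-value = 0.486283; compare to alpha = 0.1. fail to reject H0.

U_X = 34.5, p = 0.486283, fail to reject H0 at alpha = 0.1.


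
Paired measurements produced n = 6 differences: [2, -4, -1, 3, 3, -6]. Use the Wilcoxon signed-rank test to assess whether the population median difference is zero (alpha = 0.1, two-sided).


Step 1: Drop any zero differences (none here) and take |d_i|.
|d| = [2, 4, 1, 3, 3, 6]
Step 2: Midrank |d_i| (ties get averaged ranks).
ranks: |2|->2, |4|->5, |1|->1, |3|->3.5, |3|->3.5, |6|->6
Step 3: Attach original signs; sum ranks with positive sign and with negative sign.
W+ = 2 + 3.5 + 3.5 = 9
W- = 5 + 1 + 6 = 12
(Check: W+ + W- = 21 should equal n(n+1)/2 = 21.)
Step 4: Test statistic W = min(W+, W-) = 9.
Step 5: Ties in |d|, so use the tie-corrected normal approximation.
        E[W] = n(n+1)/4 = 6*7/4 = 10.5.
        Tie groups: |d|=3 (t=2); sum(t^3 - t) = 6.
        Var[W] = n(n+1)(2n+1)/24 - sum(t^3-t)/48 = 546/24 - 6/48 = 22.625.
        z = (W - E[W]) / sqrt(Var[W]) = (9 - 10.5) / 4.7566 = -0.3154.
        Two-sided p = 2*Phi(z) = 0.752494.
Step 6: alpha = 0.1. fail to reject H0.

W+ = 9, W- = 12, W = min = 9, p = 0.752494, fail to reject H0.


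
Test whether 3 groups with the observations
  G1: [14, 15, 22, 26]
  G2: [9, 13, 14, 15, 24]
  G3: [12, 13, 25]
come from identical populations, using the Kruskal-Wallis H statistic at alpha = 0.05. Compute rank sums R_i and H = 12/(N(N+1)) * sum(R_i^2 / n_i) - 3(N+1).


Step 1: Combine all N = 12 observations and assign midranks.
sorted (value, group, rank): (9,G2,1), (12,G3,2), (13,G2,3.5), (13,G3,3.5), (14,G1,5.5), (14,G2,5.5), (15,G1,7.5), (15,G2,7.5), (22,G1,9), (24,G2,10), (25,G3,11), (26,G1,12)
Step 2: Sum ranks within each group.
R_1 = 34 (n_1 = 4)
R_2 = 27.5 (n_2 = 5)
R_3 = 16.5 (n_3 = 3)
Step 3: H = 12/(N(N+1)) * sum(R_i^2/n_i) - 3(N+1)
     = 12/(12*13) * (34^2/4 + 27.5^2/5 + 16.5^2/3) - 3*13
     = 0.076923 * 531 - 39
     = 1.846154.
Step 4: Ties present; correction factor C = 1 - 18/(12^3 - 12) = 0.989510. Corrected H = 1.846154 / 0.989510 = 1.865724.
Step 5: Under H0, H ~ chi^2(2); p-value = 0.393426.
Step 6: alpha = 0.05. fail to reject H0.

H = 1.8657, df = 2, p = 0.393426, fail to reject H0.


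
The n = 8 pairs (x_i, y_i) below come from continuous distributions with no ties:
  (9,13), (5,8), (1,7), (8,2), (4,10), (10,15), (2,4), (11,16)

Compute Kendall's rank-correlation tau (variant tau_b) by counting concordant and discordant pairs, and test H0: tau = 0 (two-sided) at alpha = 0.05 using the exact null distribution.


Step 1: Enumerate the 28 unordered pairs (i,j) with i<j and classify each by sign(x_j-x_i) * sign(y_j-y_i).
  (1,2):dx=-4,dy=-5->C; (1,3):dx=-8,dy=-6->C; (1,4):dx=-1,dy=-11->C; (1,5):dx=-5,dy=-3->C
  (1,6):dx=+1,dy=+2->C; (1,7):dx=-7,dy=-9->C; (1,8):dx=+2,dy=+3->C; (2,3):dx=-4,dy=-1->C
  (2,4):dx=+3,dy=-6->D; (2,5):dx=-1,dy=+2->D; (2,6):dx=+5,dy=+7->C; (2,7):dx=-3,dy=-4->C
  (2,8):dx=+6,dy=+8->C; (3,4):dx=+7,dy=-5->D; (3,5):dx=+3,dy=+3->C; (3,6):dx=+9,dy=+8->C
  (3,7):dx=+1,dy=-3->D; (3,8):dx=+10,dy=+9->C; (4,5):dx=-4,dy=+8->D; (4,6):dx=+2,dy=+13->C
  (4,7):dx=-6,dy=+2->D; (4,8):dx=+3,dy=+14->C; (5,6):dx=+6,dy=+5->C; (5,7):dx=-2,dy=-6->C
  (5,8):dx=+7,dy=+6->C; (6,7):dx=-8,dy=-11->C; (6,8):dx=+1,dy=+1->C; (7,8):dx=+9,dy=+12->C
Step 2: C = 22, D = 6, total pairs = 28.
Step 3: tau = (C - D)/(n(n-1)/2) = (22 - 6)/28 = 0.571429.
Step 4: Exact two-sided p-value (enumerate n! = 40320 permutations of y under H0): p = 0.061012.
Step 5: alpha = 0.05. fail to reject H0.

tau_b = 0.5714 (C=22, D=6), p = 0.061012, fail to reject H0.


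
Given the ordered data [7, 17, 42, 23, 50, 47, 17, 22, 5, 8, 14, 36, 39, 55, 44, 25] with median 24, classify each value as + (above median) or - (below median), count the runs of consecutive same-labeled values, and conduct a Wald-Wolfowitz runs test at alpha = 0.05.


Step 1: Compute median = 24; label A = above, B = below.
Labels in order: BBABAABBBBBAAAAA  (n_A = 8, n_B = 8)
Step 2: Count runs R = 6.
Step 3: Under H0 (random ordering), E[R] = 2*n_A*n_B/(n_A+n_B) + 1 = 2*8*8/16 + 1 = 9.0000.
        Var[R] = 2*n_A*n_B*(2*n_A*n_B - n_A - n_B) / ((n_A+n_B)^2 * (n_A+n_B-1)) = 14336/3840 = 3.7333.
        SD[R] = 1.9322.
Step 4: Continuity-corrected z = (R + 0.5 - E[R]) / SD[R] = (6 + 0.5 - 9.0000) / 1.9322 = -1.2939.
Step 5: Two-sided p-value via normal approximation = 2*(1 - Phi(|z|)) = 0.195709.
Step 6: alpha = 0.05. fail to reject H0.

R = 6, z = -1.2939, p = 0.195709, fail to reject H0.


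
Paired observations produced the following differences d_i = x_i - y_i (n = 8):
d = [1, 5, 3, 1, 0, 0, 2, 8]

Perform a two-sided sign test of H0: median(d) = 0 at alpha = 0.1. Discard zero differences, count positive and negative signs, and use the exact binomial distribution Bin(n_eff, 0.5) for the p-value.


Step 1: Discard zero differences. Original n = 8; n_eff = number of nonzero differences = 6.
Nonzero differences (with sign): +1, +5, +3, +1, +2, +8
Step 2: Count signs: positive = 6, negative = 0.
Step 3: Under H0: P(positive) = 0.5, so the number of positives S ~ Bin(6, 0.5).
Step 4: Two-sided exact p-value = sum of Bin(6,0.5) probabilities at or below the observed probability = 0.031250.
Step 5: alpha = 0.1. reject H0.

n_eff = 6, pos = 6, neg = 0, p = 0.031250, reject H0.


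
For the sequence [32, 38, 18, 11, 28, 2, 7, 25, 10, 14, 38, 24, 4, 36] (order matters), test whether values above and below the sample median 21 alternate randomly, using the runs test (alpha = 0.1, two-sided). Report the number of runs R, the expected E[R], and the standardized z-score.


Step 1: Compute median = 21; label A = above, B = below.
Labels in order: AABBABBABBAABA  (n_A = 7, n_B = 7)
Step 2: Count runs R = 9.
Step 3: Under H0 (random ordering), E[R] = 2*n_A*n_B/(n_A+n_B) + 1 = 2*7*7/14 + 1 = 8.0000.
        Var[R] = 2*n_A*n_B*(2*n_A*n_B - n_A - n_B) / ((n_A+n_B)^2 * (n_A+n_B-1)) = 8232/2548 = 3.2308.
        SD[R] = 1.7974.
Step 4: Continuity-corrected z = (R - 0.5 - E[R]) / SD[R] = (9 - 0.5 - 8.0000) / 1.7974 = 0.2782.
Step 5: Two-sided p-value via normal approximation = 2*(1 - Phi(|z|)) = 0.780879.
Step 6: alpha = 0.1. fail to reject H0.

R = 9, z = 0.2782, p = 0.780879, fail to reject H0.


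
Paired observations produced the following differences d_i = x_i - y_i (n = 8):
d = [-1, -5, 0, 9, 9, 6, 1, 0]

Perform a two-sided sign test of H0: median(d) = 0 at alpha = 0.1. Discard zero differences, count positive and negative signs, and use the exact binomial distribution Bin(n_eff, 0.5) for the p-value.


Step 1: Discard zero differences. Original n = 8; n_eff = number of nonzero differences = 6.
Nonzero differences (with sign): -1, -5, +9, +9, +6, +1
Step 2: Count signs: positive = 4, negative = 2.
Step 3: Under H0: P(positive) = 0.5, so the number of positives S ~ Bin(6, 0.5).
Step 4: Two-sided exact p-value = sum of Bin(6,0.5) probabilities at or below the observed probability = 0.687500.
Step 5: alpha = 0.1. fail to reject H0.

n_eff = 6, pos = 4, neg = 2, p = 0.687500, fail to reject H0.


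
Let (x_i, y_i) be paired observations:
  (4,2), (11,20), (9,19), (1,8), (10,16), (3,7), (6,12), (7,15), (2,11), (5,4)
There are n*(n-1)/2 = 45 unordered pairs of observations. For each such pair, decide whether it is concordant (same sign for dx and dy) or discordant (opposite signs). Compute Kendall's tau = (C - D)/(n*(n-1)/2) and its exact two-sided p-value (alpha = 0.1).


Step 1: Enumerate the 45 unordered pairs (i,j) with i<j and classify each by sign(x_j-x_i) * sign(y_j-y_i).
  (1,2):dx=+7,dy=+18->C; (1,3):dx=+5,dy=+17->C; (1,4):dx=-3,dy=+6->D; (1,5):dx=+6,dy=+14->C
  (1,6):dx=-1,dy=+5->D; (1,7):dx=+2,dy=+10->C; (1,8):dx=+3,dy=+13->C; (1,9):dx=-2,dy=+9->D
  (1,10):dx=+1,dy=+2->C; (2,3):dx=-2,dy=-1->C; (2,4):dx=-10,dy=-12->C; (2,5):dx=-1,dy=-4->C
  (2,6):dx=-8,dy=-13->C; (2,7):dx=-5,dy=-8->C; (2,8):dx=-4,dy=-5->C; (2,9):dx=-9,dy=-9->C
  (2,10):dx=-6,dy=-16->C; (3,4):dx=-8,dy=-11->C; (3,5):dx=+1,dy=-3->D; (3,6):dx=-6,dy=-12->C
  (3,7):dx=-3,dy=-7->C; (3,8):dx=-2,dy=-4->C; (3,9):dx=-7,dy=-8->C; (3,10):dx=-4,dy=-15->C
  (4,5):dx=+9,dy=+8->C; (4,6):dx=+2,dy=-1->D; (4,7):dx=+5,dy=+4->C; (4,8):dx=+6,dy=+7->C
  (4,9):dx=+1,dy=+3->C; (4,10):dx=+4,dy=-4->D; (5,6):dx=-7,dy=-9->C; (5,7):dx=-4,dy=-4->C
  (5,8):dx=-3,dy=-1->C; (5,9):dx=-8,dy=-5->C; (5,10):dx=-5,dy=-12->C; (6,7):dx=+3,dy=+5->C
  (6,8):dx=+4,dy=+8->C; (6,9):dx=-1,dy=+4->D; (6,10):dx=+2,dy=-3->D; (7,8):dx=+1,dy=+3->C
  (7,9):dx=-4,dy=-1->C; (7,10):dx=-1,dy=-8->C; (8,9):dx=-5,dy=-4->C; (8,10):dx=-2,dy=-11->C
  (9,10):dx=+3,dy=-7->D
Step 2: C = 36, D = 9, total pairs = 45.
Step 3: tau = (C - D)/(n(n-1)/2) = (36 - 9)/45 = 0.600000.
Step 4: Exact two-sided p-value (enumerate n! = 3628800 permutations of y under H0): p = 0.016666.
Step 5: alpha = 0.1. reject H0.

tau_b = 0.6000 (C=36, D=9), p = 0.016666, reject H0.


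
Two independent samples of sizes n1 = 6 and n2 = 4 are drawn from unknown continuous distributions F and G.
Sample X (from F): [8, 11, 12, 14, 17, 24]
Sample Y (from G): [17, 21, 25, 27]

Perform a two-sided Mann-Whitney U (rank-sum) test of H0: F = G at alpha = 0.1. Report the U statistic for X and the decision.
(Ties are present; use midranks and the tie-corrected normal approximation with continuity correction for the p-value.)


Step 1: Combine and sort all 10 observations; assign midranks.
sorted (value, group): (8,X), (11,X), (12,X), (14,X), (17,X), (17,Y), (21,Y), (24,X), (25,Y), (27,Y)
ranks: 8->1, 11->2, 12->3, 14->4, 17->5.5, 17->5.5, 21->7, 24->8, 25->9, 27->10
Step 2: Rank sum for X: R1 = 1 + 2 + 3 + 4 + 5.5 + 8 = 23.5.
Step 3: U_X = R1 - n1(n1+1)/2 = 23.5 - 6*7/2 = 23.5 - 21 = 2.5.
       U_Y = n1*n2 - U_X = 24 - 2.5 = 21.5.
Step 4: Ties are present, so use the tie-corrected normal approximation (with continuity correction) for the p-value.
Step 5: p-value = 0.054273; compare to alpha = 0.1. reject H0.

U_X = 2.5, p = 0.054273, reject H0 at alpha = 0.1.
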